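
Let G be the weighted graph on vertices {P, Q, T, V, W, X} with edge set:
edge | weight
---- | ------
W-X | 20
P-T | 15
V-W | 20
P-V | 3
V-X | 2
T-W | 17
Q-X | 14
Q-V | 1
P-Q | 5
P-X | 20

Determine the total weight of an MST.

Prim's algorithm from X:
Step 1: cheapest edge leaving the tree is V-X (2); add V.
Step 2: cheapest edge leaving the tree is Q-V (1); add Q.
Step 3: cheapest edge leaving the tree is P-V (3); add P.
Step 4: cheapest edge leaving the tree is P-T (15); add T.
Step 5: cheapest edge leaving the tree is T-W (17); add W.
MST edges: V-X, Q-V, P-V, P-T, T-W; total weight 2+1+3+15+17 = 38.

38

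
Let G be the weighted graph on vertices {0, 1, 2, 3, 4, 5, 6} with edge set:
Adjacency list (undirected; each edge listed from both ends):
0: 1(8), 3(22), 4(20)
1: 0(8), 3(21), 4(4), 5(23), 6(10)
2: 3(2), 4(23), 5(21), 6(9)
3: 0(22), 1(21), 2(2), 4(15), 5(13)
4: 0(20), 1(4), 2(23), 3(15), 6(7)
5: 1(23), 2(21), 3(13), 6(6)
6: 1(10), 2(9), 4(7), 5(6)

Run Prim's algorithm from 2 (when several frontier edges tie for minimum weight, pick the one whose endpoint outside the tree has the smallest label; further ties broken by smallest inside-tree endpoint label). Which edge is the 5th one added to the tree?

Prim, starting at 2.
Step 1: cheapest edge leaving the tree is 2–3 (2); add 3.
Step 2: cheapest edge leaving the tree is 2–6 (9); add 6.
Step 3: cheapest edge leaving the tree is 5–6 (6); add 5.
Step 4: cheapest edge leaving the tree is 4–6 (7); add 4.
Step 5: cheapest edge leaving the tree is 1–4 (4); add 1.
Step 6: cheapest edge leaving the tree is 0–1 (8); add 0.
The 5th edge added is 1–4.

1-4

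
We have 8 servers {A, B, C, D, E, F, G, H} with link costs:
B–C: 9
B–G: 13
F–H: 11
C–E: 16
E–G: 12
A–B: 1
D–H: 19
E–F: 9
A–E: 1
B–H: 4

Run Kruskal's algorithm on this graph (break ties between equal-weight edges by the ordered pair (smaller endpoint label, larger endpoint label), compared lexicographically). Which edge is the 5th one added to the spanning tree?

E-F

Sort edges by weight, then run Kruskal:
A–B (1): add — endpoints in different components.
A–E (1): add — endpoints in different components.
B–H (4): add — endpoints in different components.
B–C (9): add — endpoints in different components.
E–F (9): add — endpoints in different components.
F–H (11): skip — F and H already connected.
E–G (12): add — endpoints in different components.
B–G (13): skip — B and G already connected.
C–E (16): skip — C and E already connected.
D–H (19): add — endpoints in different components.
The 5th edge added is E–F.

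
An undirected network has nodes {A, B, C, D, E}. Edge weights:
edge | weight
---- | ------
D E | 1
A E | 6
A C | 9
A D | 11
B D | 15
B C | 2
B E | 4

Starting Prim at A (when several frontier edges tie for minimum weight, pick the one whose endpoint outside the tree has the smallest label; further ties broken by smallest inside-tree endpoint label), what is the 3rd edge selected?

Prim's algorithm from A:
Step 1: cheapest edge leaving the tree is A E (6); add E.
Step 2: cheapest edge leaving the tree is D E (1); add D.
Step 3: cheapest edge leaving the tree is B E (4); add B.
Step 4: cheapest edge leaving the tree is B C (2); add C.
The 3rd edge added is B E.

B-E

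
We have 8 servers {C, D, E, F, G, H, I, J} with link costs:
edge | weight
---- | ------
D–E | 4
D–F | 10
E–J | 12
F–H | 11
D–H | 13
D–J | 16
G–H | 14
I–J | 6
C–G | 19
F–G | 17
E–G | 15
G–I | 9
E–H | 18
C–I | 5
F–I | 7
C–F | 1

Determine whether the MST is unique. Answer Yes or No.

Kruskal's algorithm — process edges by increasing weight (ties by edge label):
C–F (1): add — endpoints in different components.
D–E (4): add — endpoints in different components.
C–I (5): add — endpoints in different components.
I–J (6): add — endpoints in different components.
F–I (7): skip — F and I already connected.
G–I (9): add — endpoints in different components.
D–F (10): add — endpoints in different components.
F–H (11): add — endpoints in different components.
Every non-tree edge has weight strictly greater than the heaviest edge on the tree path between its endpoints, so the MST is unique.

Yes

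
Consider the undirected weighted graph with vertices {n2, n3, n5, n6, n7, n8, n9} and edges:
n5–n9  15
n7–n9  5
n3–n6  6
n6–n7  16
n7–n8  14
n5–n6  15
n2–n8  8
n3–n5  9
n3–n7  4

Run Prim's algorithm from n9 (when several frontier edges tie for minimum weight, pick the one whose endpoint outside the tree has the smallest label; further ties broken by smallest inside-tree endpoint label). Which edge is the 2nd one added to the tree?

Grow the tree from n9 using Prim:
Step 1: frontier [n7–n9 5, n5–n9 15] → take n7–n9 (5); add n7.
Step 2: frontier [n3–n7 4, n7–n8 14, n6–n7 16, n5–n9 15] → take n3–n7 (4); add n3.
Step 3: frontier [n3–n6 6, n3–n5 9, n7–n8 14, n6–n7 16, n5–n9 15] → take n3–n6 (6); add n6.
Step 4: frontier [n3–n5 9, n5–n6 15, n7–n8 14, n5–n9 15] → take n3–n5 (9); add n5.
Step 5: frontier [n7–n8 14] → take n7–n8 (14); add n8.
Step 6: frontier [n2–n8 8] → take n2–n8 (8); add n2.
The 2nd edge added is n3–n7.

n3-n7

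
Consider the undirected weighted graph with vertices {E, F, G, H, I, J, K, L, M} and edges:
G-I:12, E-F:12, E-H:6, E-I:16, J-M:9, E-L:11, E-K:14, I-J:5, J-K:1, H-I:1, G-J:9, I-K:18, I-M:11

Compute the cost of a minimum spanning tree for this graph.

Grow the tree from I using Prim:
Step 1: frontier [H-I 1, I-J 5, I-M 11, G-I 12, E-I 16, I-K 18] → take H-I (1); add H.
Step 2: frontier [E-H 6, I-J 5, I-M 11, G-I 12, E-I 16, I-K 18] → take I-J (5); add J.
Step 3: frontier [E-H 6, I-M 11, G-I 12, E-I 16, I-K 18, J-K 1, G-J 9, J-M 9] → take J-K (1); add K.
Step 4: frontier [E-H 6, I-M 11, G-I 12, E-I 16, G-J 9, J-M 9, E-K 14] → take E-H (6); add E.
Step 5: frontier [E-L 11, E-F 12, I-M 11, G-I 12, G-J 9, J-M 9] → take G-J (9); add G.
Step 6: frontier [E-L 11, E-F 12, I-M 11, J-M 9] → take J-M (9); add M.
Step 7: frontier [E-L 11, E-F 12] → take E-L (11); add L.
Step 8: frontier [E-F 12] → take E-F (12); add F.
MST edges: H-I, I-J, J-K, E-H, G-J, J-M, E-L, E-F; total weight 1+5+1+6+9+9+11+12 = 54.

54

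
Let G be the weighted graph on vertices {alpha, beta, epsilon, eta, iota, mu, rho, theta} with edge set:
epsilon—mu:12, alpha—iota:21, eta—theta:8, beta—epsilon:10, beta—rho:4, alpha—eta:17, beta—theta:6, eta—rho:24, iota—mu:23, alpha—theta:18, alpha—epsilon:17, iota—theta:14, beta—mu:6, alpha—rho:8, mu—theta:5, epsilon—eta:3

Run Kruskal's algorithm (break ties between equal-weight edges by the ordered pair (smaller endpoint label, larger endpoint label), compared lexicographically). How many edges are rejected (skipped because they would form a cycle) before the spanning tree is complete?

Sort edges by weight, then run Kruskal:
epsilon—eta (3): add — endpoints in different components.
beta—rho (4): add — endpoints in different components.
mu—theta (5): add — endpoints in different components.
beta—mu (6): add — endpoints in different components.
beta—theta (6): skip — beta and theta already connected.
alpha—rho (8): add — endpoints in different components.
eta—theta (8): add — endpoints in different components.
beta—epsilon (10): skip — beta and epsilon already connected.
epsilon—mu (12): skip — mu and epsilon already connected.
iota—theta (14): add — endpoints in different components.
Edges rejected before the tree was complete: 3.

3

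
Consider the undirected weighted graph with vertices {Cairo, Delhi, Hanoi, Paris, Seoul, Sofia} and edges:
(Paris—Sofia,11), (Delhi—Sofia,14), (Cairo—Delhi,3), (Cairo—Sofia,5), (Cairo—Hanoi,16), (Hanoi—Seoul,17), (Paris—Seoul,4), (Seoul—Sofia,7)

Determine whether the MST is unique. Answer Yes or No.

Yes

Kruskal's algorithm — process edges by increasing weight (ties by edge label):
Cairo—Delhi (3): add. Components now {Cairo,Delhi} {Seoul} {Paris} {Hanoi} {Sofia}
Paris—Seoul (4): add. Components now {Cairo,Delhi} {Paris,Seoul} {Hanoi} {Sofia}
Cairo—Sofia (5): add. Components now {Cairo,Delhi,Sofia} {Paris,Seoul} {Hanoi}
Seoul—Sofia (7): add. Components now {Cairo,Delhi,Paris,Seoul,Sofia} {Hanoi}
Paris—Sofia (11): skip — Paris and Sofia already connected.
Delhi—Sofia (14): skip — Delhi and Sofia already connected.
Cairo—Hanoi (16): add. Components now {Cairo,Delhi,Hanoi,Paris,Seoul,Sofia}
Every non-tree edge has weight strictly greater than the heaviest edge on the tree path between its endpoints, so the MST is unique.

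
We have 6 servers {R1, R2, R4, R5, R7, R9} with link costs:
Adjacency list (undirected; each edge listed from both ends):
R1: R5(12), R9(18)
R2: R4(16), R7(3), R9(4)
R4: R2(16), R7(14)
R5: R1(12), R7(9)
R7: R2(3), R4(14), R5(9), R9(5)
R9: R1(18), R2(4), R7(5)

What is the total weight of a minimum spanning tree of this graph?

Kruskal: consider edges lightest-first.
R2–R7 (3): add — endpoints in different components.
R2–R9 (4): add — endpoints in different components.
R7–R9 (5): skip — R9 and R7 already connected.
R5–R7 (9): add — endpoints in different components.
R1–R5 (12): add — endpoints in different components.
R4–R7 (14): add — endpoints in different components.
MST edges: R2–R7, R2–R9, R5–R7, R1–R5, R4–R7; total weight 3+4+9+12+14 = 42.

42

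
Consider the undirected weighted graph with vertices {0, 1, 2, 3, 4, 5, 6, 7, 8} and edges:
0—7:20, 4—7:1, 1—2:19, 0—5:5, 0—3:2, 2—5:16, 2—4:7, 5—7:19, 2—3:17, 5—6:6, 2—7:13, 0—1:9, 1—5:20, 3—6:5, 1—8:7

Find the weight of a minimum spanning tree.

52

Prim's algorithm from 8:
Step 1: cheapest edge leaving the tree is 1—8 (7); add 1.
Step 2: cheapest edge leaving the tree is 0—1 (9); add 0.
Step 3: cheapest edge leaving the tree is 0—3 (2); add 3.
Step 4: cheapest edge leaving the tree is 0—5 (5); add 5.
Step 5: cheapest edge leaving the tree is 3—6 (5); add 6.
Step 6: cheapest edge leaving the tree is 2—5 (16); add 2.
Step 7: cheapest edge leaving the tree is 2—4 (7); add 4.
Step 8: cheapest edge leaving the tree is 4—7 (1); add 7.
MST edges: 1—8, 0—1, 0—3, 0—5, 3—6, 2—5, 2—4, 4—7; total weight 7+9+2+5+5+16+7+1 = 52.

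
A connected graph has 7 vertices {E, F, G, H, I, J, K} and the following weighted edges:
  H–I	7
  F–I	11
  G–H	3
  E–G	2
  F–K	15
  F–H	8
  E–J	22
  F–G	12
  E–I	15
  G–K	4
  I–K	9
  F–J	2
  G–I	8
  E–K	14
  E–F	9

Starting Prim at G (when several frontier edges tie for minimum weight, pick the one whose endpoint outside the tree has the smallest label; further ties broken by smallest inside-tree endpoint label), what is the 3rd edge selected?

Prim, starting at G.
Step 1: cheapest edge leaving the tree is E–G (2); add E.
Step 2: cheapest edge leaving the tree is G–H (3); add H.
Step 3: cheapest edge leaving the tree is G–K (4); add K.
Step 4: cheapest edge leaving the tree is H–I (7); add I.
Step 5: cheapest edge leaving the tree is F–H (8); add F.
Step 6: cheapest edge leaving the tree is F–J (2); add J.
The 3rd edge added is G–K.

G-K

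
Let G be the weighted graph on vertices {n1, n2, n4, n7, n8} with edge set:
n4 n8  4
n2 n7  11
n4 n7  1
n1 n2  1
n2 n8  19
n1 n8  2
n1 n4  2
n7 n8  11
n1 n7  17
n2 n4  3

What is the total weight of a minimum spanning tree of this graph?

6

Prim's algorithm from n7:
Step 1: frontier [n4 n7 1, n2 n7 11, n7 n8 11, n1 n7 17] → take n4 n7 (1); add n4.
Step 2: frontier [n1 n4 2, n2 n4 3, n4 n8 4, n2 n7 11, n7 n8 11, n1 n7 17] → take n1 n4 (2); add n1.
Step 3: frontier [n1 n2 1, n1 n8 2, n2 n4 3, n4 n8 4, n2 n7 11, n7 n8 11] → take n1 n2 (1); add n2.
Step 4: frontier [n1 n8 2, n2 n8 19, n4 n8 4, n7 n8 11] → take n1 n8 (2); add n8.
MST edges: n4 n7, n1 n4, n1 n2, n1 n8; total weight 1+2+1+2 = 6.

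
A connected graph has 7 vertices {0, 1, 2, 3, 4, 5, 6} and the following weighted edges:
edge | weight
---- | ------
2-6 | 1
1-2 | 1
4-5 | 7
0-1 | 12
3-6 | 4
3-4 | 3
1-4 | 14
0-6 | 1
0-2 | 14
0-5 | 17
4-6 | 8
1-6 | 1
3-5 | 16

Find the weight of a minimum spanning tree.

Prim's algorithm from 3:
Step 1: cheapest edge leaving the tree is 3-4 (3); add 4.
Step 2: cheapest edge leaving the tree is 3-6 (4); add 6.
Step 3: cheapest edge leaving the tree is 0-6 (1); add 0.
Step 4: cheapest edge leaving the tree is 1-6 (1); add 1.
Step 5: cheapest edge leaving the tree is 1-2 (1); add 2.
Step 6: cheapest edge leaving the tree is 4-5 (7); add 5.
MST edges: 3-4, 3-6, 0-6, 1-6, 1-2, 4-5; total weight 3+4+1+1+1+7 = 17.

17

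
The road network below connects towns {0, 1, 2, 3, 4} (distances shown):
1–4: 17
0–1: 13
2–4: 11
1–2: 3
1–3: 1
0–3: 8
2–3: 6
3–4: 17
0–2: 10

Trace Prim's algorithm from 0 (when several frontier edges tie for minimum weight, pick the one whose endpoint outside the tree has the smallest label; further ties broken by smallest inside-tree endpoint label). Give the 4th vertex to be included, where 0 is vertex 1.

Prim's algorithm from 0:
Step 1: frontier [0–3 8, 0–2 10, 0–1 13] → take 0–3 (8); add 3.
Step 2: frontier [0–2 10, 0–1 13, 1–3 1, 2–3 6, 3–4 17] → take 1–3 (1); add 1.
Step 3: frontier [0–2 10, 1–2 3, 1–4 17, 2–3 6, 3–4 17] → take 1–2 (3); add 2.
Step 4: frontier [1–4 17, 2–4 11, 3–4 17] → take 2–4 (11); add 4.
Vertex order: 0, 3, 1, 2, 4. The 4th vertex is 2.

2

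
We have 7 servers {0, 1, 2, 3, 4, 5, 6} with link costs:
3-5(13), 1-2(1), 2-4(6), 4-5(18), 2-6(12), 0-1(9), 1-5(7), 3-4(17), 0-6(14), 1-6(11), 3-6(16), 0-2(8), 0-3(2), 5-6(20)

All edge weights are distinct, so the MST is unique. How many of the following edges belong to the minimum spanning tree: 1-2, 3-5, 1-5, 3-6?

Kruskal's algorithm — process edges by increasing weight (ties by edge label):
1-2 (1): add. Components now {0} {1,2} {3} {4} {5} {6}
0-3 (2): add. Components now {0,3} {1,2} {4} {5} {6}
2-4 (6): add. Components now {0,3} {1,2,4} {5} {6}
1-5 (7): add. Components now {0,3} {1,2,4,5} {6}
0-2 (8): add. Components now {0,1,2,3,4,5} {6}
0-1 (9): skip — 0 and 1 already connected.
1-6 (11): add. Components now {0,1,2,3,4,5,6}
MST edge set: {1-2, 0-3, 2-4, 1-5, 0-2, 1-6}.
Of the listed edges, {1-2, 1-5} are in the MST → 2.

2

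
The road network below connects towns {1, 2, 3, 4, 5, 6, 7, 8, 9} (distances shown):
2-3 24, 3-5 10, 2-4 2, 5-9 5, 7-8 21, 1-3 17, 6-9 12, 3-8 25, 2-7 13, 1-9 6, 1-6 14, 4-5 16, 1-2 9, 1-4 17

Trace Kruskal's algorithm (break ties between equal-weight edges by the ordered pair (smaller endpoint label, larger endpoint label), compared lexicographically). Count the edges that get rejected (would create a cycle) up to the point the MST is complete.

Kruskal's algorithm — process edges by increasing weight (ties by edge label):
2-4 (2): add — endpoints in different components.
5-9 (5): add — endpoints in different components.
1-9 (6): add — endpoints in different components.
1-2 (9): add — endpoints in different components.
3-5 (10): add — endpoints in different components.
6-9 (12): add — endpoints in different components.
2-7 (13): add — endpoints in different components.
1-6 (14): skip — 1 and 6 already connected.
4-5 (16): skip — 4 and 5 already connected.
1-3 (17): skip — 1 and 3 already connected.
1-4 (17): skip — 1 and 4 already connected.
7-8 (21): add — endpoints in different components.
Edges rejected before the tree was complete: 4.

4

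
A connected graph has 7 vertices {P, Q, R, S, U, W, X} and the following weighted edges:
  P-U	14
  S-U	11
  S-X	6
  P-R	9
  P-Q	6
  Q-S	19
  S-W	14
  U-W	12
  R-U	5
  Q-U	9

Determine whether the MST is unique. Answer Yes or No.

Kruskal's algorithm — process edges by increasing weight (ties by edge label):
R-U (5): add. Components now {P} {R,U} {X} {S} {Q} {W}
P-Q (6): add. Components now {P,Q} {R,U} {X} {S} {W}
S-X (6): add. Components now {P,Q} {R,U} {S,X} {W}
P-R (9): add. Components now {P,Q,R,U} {S,X} {W}
Q-U (9): skip — U and Q already connected.
S-U (11): add. Components now {P,Q,R,S,U,X} {W}
U-W (12): add. Components now {P,Q,R,S,U,W,X}
Non-tree edge Q-U has weight 9, equal to the heaviest edge on its tree cycle — swapping gives another MST of the same weight. Not unique.

No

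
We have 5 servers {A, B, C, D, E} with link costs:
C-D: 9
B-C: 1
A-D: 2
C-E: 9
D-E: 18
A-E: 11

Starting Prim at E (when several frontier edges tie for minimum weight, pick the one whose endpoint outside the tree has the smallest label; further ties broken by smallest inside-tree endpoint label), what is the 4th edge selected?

A-D

Grow the tree from E using Prim:
Step 1: cheapest edge leaving the tree is C-E (9); add C.
Step 2: cheapest edge leaving the tree is B-C (1); add B.
Step 3: cheapest edge leaving the tree is C-D (9); add D.
Step 4: cheapest edge leaving the tree is A-D (2); add A.
The 4th edge added is A-D.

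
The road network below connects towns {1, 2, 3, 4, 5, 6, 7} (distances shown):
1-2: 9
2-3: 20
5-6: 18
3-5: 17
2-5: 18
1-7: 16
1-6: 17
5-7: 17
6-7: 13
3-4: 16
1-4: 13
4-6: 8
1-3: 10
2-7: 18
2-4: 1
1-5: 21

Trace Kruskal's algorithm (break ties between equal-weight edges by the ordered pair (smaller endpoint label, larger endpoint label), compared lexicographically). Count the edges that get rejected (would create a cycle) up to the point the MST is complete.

4

Sort edges by weight, then run Kruskal:
2-4 (1): add — endpoints in different components.
4-6 (8): add — endpoints in different components.
1-2 (9): add — endpoints in different components.
1-3 (10): add — endpoints in different components.
1-4 (13): skip — 1 and 4 already connected.
6-7 (13): add — endpoints in different components.
1-7 (16): skip — 1 and 7 already connected.
3-4 (16): skip — 3 and 4 already connected.
1-6 (17): skip — 1 and 6 already connected.
3-5 (17): add — endpoints in different components.
Edges rejected before the tree was complete: 4.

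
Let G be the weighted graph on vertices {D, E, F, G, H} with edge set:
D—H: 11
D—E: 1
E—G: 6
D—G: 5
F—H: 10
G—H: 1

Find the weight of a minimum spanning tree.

17

Kruskal's algorithm — process edges by increasing weight (ties by edge label):
D—E (1): add — endpoints in different components.
G—H (1): add — endpoints in different components.
D—G (5): add — endpoints in different components.
E—G (6): skip — E and G already connected.
F—H (10): add — endpoints in different components.
MST edges: D—E, G—H, D—G, F—H; total weight 1+1+5+10 = 17.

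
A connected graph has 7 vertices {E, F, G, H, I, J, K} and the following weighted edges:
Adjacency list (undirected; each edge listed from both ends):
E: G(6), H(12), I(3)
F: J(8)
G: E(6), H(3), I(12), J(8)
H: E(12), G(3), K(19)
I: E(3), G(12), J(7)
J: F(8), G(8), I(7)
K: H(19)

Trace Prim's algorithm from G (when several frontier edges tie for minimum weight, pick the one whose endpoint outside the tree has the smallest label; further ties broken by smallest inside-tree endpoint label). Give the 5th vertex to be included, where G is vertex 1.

J

Prim, starting at G.
Step 1: cheapest edge leaving the tree is G-H (3); add H.
Step 2: cheapest edge leaving the tree is E-G (6); add E.
Step 3: cheapest edge leaving the tree is E-I (3); add I.
Step 4: cheapest edge leaving the tree is I-J (7); add J.
Step 5: cheapest edge leaving the tree is F-J (8); add F.
Step 6: cheapest edge leaving the tree is H-K (19); add K.
Vertex order: G, H, E, I, J, F, K. The 5th vertex is J.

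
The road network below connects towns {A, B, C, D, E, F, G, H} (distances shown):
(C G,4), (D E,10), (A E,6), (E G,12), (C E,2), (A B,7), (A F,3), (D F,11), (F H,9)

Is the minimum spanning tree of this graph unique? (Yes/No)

Kruskal: consider edges lightest-first.
C E (2): add — endpoints in different components.
A F (3): add — endpoints in different components.
C G (4): add — endpoints in different components.
A E (6): add — endpoints in different components.
A B (7): add — endpoints in different components.
F H (9): add — endpoints in different components.
D E (10): add — endpoints in different components.
Every non-tree edge has weight strictly greater than the heaviest edge on the tree path between its endpoints, so the MST is unique.

Yes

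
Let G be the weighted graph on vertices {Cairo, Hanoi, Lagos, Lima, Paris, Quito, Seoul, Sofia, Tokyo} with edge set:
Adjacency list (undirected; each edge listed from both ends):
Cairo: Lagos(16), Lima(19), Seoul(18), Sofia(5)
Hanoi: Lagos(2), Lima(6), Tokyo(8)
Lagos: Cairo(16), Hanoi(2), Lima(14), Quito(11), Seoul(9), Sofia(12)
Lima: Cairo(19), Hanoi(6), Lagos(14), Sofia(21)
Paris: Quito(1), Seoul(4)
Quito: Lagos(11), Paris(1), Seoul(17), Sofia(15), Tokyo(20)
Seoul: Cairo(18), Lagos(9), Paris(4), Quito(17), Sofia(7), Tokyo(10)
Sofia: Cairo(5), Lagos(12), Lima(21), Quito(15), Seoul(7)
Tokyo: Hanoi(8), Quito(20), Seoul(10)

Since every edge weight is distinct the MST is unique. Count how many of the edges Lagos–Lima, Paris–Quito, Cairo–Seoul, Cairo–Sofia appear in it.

Kruskal: consider edges lightest-first.
Paris–Quito (1): add — endpoints in different components.
Hanoi–Lagos (2): add — endpoints in different components.
Paris–Seoul (4): add — endpoints in different components.
Cairo–Sofia (5): add — endpoints in different components.
Hanoi–Lima (6): add — endpoints in different components.
Seoul–Sofia (7): add — endpoints in different components.
Hanoi–Tokyo (8): add — endpoints in different components.
Lagos–Seoul (9): add — endpoints in different components.
MST edge set: {Paris–Quito, Hanoi–Lagos, Paris–Seoul, Cairo–Sofia, Hanoi–Lima, Seoul–Sofia, Hanoi–Tokyo, Lagos–Seoul}.
Of the listed edges, {Paris–Quito, Cairo–Sofia} are in the MST → 2.

2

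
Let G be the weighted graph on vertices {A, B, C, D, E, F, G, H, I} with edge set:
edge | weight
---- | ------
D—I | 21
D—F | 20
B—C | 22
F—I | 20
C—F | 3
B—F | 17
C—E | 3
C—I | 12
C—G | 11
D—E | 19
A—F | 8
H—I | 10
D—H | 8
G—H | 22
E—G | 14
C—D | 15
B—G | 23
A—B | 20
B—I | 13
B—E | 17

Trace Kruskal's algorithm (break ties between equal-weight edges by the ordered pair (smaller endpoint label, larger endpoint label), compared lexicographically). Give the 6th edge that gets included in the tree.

C-G

Kruskal: consider edges lightest-first.
C—E (3): add — endpoints in different components.
C—F (3): add — endpoints in different components.
A—F (8): add — endpoints in different components.
D—H (8): add — endpoints in different components.
H—I (10): add — endpoints in different components.
C—G (11): add — endpoints in different components.
C—I (12): add — endpoints in different components.
B—I (13): add — endpoints in different components.
The 6th edge added is C—G.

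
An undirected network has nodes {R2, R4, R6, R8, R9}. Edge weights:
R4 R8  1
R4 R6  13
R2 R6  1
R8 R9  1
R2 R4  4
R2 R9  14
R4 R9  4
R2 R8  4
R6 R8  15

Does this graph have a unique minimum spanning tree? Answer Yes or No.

No

Kruskal's algorithm — process edges by increasing weight (ties by edge label):
R2 R6 (1): add — endpoints in different components.
R4 R8 (1): add — endpoints in different components.
R8 R9 (1): add — endpoints in different components.
R2 R4 (4): add — endpoints in different components.
Non-tree edge R2 R8 has weight 4, equal to the heaviest edge on its tree cycle — swapping gives another MST of the same weight. Not unique.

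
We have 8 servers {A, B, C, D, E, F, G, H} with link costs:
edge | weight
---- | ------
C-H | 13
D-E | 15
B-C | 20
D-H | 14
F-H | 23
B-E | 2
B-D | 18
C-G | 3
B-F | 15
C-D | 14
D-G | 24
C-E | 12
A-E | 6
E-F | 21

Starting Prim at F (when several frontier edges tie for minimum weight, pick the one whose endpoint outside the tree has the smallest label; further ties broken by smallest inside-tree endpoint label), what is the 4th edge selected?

C-E

Prim, starting at F.
Step 1: cheapest edge leaving the tree is B-F (15); add B.
Step 2: cheapest edge leaving the tree is B-E (2); add E.
Step 3: cheapest edge leaving the tree is A-E (6); add A.
Step 4: cheapest edge leaving the tree is C-E (12); add C.
Step 5: cheapest edge leaving the tree is C-G (3); add G.
Step 6: cheapest edge leaving the tree is C-H (13); add H.
Step 7: cheapest edge leaving the tree is C-D (14); add D.
The 4th edge added is C-E.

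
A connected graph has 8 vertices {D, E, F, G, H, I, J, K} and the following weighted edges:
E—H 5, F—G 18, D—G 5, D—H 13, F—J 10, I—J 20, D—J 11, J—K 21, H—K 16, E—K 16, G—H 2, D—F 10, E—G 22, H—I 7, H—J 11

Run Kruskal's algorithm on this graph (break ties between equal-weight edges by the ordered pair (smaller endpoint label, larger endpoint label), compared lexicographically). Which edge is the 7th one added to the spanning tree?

E-K

Kruskal's algorithm — process edges by increasing weight (ties by edge label):
G—H (2): add — endpoints in different components.
D—G (5): add — endpoints in different components.
E—H (5): add — endpoints in different components.
H—I (7): add — endpoints in different components.
D—F (10): add — endpoints in different components.
F—J (10): add — endpoints in different components.
D—J (11): skip — D and J already connected.
H—J (11): skip — H and J already connected.
D—H (13): skip — D and H already connected.
E—K (16): add — endpoints in different components.
The 7th edge added is E—K.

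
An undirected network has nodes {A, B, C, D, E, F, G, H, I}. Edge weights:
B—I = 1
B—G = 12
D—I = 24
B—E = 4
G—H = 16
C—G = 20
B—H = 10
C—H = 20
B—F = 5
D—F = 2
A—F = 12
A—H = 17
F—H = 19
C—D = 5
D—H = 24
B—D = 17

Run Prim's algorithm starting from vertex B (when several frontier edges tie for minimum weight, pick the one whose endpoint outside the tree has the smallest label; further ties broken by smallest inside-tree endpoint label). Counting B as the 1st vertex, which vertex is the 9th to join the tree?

Prim's algorithm from B:
Step 1: cheapest edge leaving the tree is B—I (1); add I.
Step 2: cheapest edge leaving the tree is B—E (4); add E.
Step 3: cheapest edge leaving the tree is B—F (5); add F.
Step 4: cheapest edge leaving the tree is D—F (2); add D.
Step 5: cheapest edge leaving the tree is C—D (5); add C.
Step 6: cheapest edge leaving the tree is B—H (10); add H.
Step 7: cheapest edge leaving the tree is A—F (12); add A.
Step 8: cheapest edge leaving the tree is B—G (12); add G.
Vertex order: B, I, E, F, D, C, H, A, G. The 9th vertex is G.

G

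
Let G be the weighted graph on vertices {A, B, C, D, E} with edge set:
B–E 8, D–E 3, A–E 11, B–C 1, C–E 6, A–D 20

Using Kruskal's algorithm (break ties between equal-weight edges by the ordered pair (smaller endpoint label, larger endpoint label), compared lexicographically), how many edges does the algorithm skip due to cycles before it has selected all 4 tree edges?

Sort edges by weight, then run Kruskal:
B–C (1): add. Components now {A} {B,C} {D} {E}
D–E (3): add. Components now {A} {B,C} {D,E}
C–E (6): add. Components now {A} {B,C,D,E}
B–E (8): skip — B and E already connected.
A–E (11): add. Components now {A,B,C,D,E}
Edges rejected before the tree was complete: 1.

1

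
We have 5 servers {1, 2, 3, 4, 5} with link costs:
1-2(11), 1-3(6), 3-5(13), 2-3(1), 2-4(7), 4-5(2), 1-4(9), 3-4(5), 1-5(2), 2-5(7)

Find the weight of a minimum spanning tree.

10

Sort edges by weight, then run Kruskal:
2-3 (1): add. Components now {1} {2,3} {4} {5}
1-5 (2): add. Components now {1,5} {2,3} {4}
4-5 (2): add. Components now {1,4,5} {2,3}
3-4 (5): add. Components now {1,2,3,4,5}
MST edges: 2-3, 1-5, 4-5, 3-4; total weight 1+2+2+5 = 10.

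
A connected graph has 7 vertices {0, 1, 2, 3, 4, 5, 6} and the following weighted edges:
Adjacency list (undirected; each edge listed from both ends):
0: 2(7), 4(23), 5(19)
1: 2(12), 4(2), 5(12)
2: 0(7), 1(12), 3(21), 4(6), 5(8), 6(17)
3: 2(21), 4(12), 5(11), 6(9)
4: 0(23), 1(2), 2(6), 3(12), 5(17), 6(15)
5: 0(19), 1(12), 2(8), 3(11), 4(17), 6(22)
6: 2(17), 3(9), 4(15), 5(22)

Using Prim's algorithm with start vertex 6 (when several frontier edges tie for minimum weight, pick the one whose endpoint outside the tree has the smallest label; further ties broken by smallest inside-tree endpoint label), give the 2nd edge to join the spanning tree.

Grow the tree from 6 using Prim:
Step 1: cheapest edge leaving the tree is 3–6 (9); add 3.
Step 2: cheapest edge leaving the tree is 3–5 (11); add 5.
Step 3: cheapest edge leaving the tree is 2–5 (8); add 2.
Step 4: cheapest edge leaving the tree is 2–4 (6); add 4.
Step 5: cheapest edge leaving the tree is 1–4 (2); add 1.
Step 6: cheapest edge leaving the tree is 0–2 (7); add 0.
The 2nd edge added is 3–5.

3-5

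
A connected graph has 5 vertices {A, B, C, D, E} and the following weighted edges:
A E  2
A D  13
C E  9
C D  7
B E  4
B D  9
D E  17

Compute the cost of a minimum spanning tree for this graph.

Prim's algorithm from E:
Step 1: cheapest edge leaving the tree is A E (2); add A.
Step 2: cheapest edge leaving the tree is B E (4); add B.
Step 3: cheapest edge leaving the tree is C E (9); add C.
Step 4: cheapest edge leaving the tree is C D (7); add D.
MST edges: A E, B E, C E, C D; total weight 2+4+9+7 = 22.

22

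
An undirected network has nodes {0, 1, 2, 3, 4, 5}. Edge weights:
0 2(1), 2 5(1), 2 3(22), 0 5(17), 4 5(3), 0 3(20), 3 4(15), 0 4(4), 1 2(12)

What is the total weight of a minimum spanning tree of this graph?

Prim's algorithm from 4:
Step 1: cheapest edge leaving the tree is 4 5 (3); add 5.
Step 2: cheapest edge leaving the tree is 2 5 (1); add 2.
Step 3: cheapest edge leaving the tree is 0 2 (1); add 0.
Step 4: cheapest edge leaving the tree is 1 2 (12); add 1.
Step 5: cheapest edge leaving the tree is 3 4 (15); add 3.
MST edges: 4 5, 2 5, 0 2, 1 2, 3 4; total weight 3+1+1+12+15 = 32.

32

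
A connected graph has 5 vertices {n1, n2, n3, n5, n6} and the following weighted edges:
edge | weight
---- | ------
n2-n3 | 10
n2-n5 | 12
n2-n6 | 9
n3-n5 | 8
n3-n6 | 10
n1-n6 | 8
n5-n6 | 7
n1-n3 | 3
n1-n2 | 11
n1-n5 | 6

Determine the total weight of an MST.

25

Kruskal: consider edges lightest-first.
n1-n3 (3): add — endpoints in different components.
n1-n5 (6): add — endpoints in different components.
n5-n6 (7): add — endpoints in different components.
n1-n6 (8): skip — n6 and n1 already connected.
n3-n5 (8): skip — n5 and n3 already connected.
n2-n6 (9): add — endpoints in different components.
MST edges: n1-n3, n1-n5, n5-n6, n2-n6; total weight 3+6+7+9 = 25.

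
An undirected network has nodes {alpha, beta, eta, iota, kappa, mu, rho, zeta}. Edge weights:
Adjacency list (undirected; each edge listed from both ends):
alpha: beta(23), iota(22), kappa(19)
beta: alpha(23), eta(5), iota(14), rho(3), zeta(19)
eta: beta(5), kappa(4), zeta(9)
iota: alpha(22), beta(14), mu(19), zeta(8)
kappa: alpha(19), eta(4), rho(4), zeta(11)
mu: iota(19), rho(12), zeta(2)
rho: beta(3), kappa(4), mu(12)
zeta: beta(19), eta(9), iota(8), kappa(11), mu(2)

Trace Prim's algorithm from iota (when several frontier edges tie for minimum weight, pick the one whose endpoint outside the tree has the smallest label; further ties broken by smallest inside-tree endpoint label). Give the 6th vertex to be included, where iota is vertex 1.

rho

Prim's algorithm from iota:
Step 1: cheapest edge leaving the tree is iota zeta (8); add zeta.
Step 2: cheapest edge leaving the tree is mu zeta (2); add mu.
Step 3: cheapest edge leaving the tree is eta zeta (9); add eta.
Step 4: cheapest edge leaving the tree is eta kappa (4); add kappa.
Step 5: cheapest edge leaving the tree is kappa rho (4); add rho.
Step 6: cheapest edge leaving the tree is beta rho (3); add beta.
Step 7: cheapest edge leaving the tree is alpha kappa (19); add alpha.
Vertex order: iota, zeta, mu, eta, kappa, rho, beta, alpha. The 6th vertex is rho.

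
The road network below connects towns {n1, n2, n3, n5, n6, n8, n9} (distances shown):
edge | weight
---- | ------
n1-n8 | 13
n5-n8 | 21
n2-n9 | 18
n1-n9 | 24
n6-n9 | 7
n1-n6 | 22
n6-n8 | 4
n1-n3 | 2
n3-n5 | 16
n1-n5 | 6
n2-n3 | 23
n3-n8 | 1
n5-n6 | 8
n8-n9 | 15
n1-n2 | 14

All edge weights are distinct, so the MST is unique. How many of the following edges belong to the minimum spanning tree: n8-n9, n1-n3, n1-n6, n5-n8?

1

Sort edges by weight, then run Kruskal:
n3-n8 (1): add. Components now {n9} {n3,n8} {n2} {n6} {n1} {n5}
n1-n3 (2): add. Components now {n9} {n1,n3,n8} {n2} {n6} {n5}
n6-n8 (4): add. Components now {n9} {n1,n3,n6,n8} {n2} {n5}
n1-n5 (6): add. Components now {n9} {n1,n3,n5,n6,n8} {n2}
n6-n9 (7): add. Components now {n1,n3,n5,n6,n8,n9} {n2}
n5-n6 (8): skip — n6 and n5 already connected.
n1-n8 (13): skip — n1 and n8 already connected.
n1-n2 (14): add. Components now {n1,n2,n3,n5,n6,n8,n9}
MST edge set: {n3-n8, n1-n3, n6-n8, n1-n5, n6-n9, n1-n2}.
Of the listed edges, {n1-n3} are in the MST → 1.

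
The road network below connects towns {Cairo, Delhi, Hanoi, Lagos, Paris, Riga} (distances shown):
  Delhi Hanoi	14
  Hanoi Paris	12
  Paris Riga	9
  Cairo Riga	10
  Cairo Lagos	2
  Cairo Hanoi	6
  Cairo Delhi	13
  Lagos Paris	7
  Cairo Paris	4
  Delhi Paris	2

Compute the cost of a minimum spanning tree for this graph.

23

Kruskal: consider edges lightest-first.
Cairo Lagos (2): add — endpoints in different components.
Delhi Paris (2): add — endpoints in different components.
Cairo Paris (4): add — endpoints in different components.
Cairo Hanoi (6): add — endpoints in different components.
Lagos Paris (7): skip — Lagos and Paris already connected.
Paris Riga (9): add — endpoints in different components.
MST edges: Cairo Lagos, Delhi Paris, Cairo Paris, Cairo Hanoi, Paris Riga; total weight 2+2+4+6+9 = 23.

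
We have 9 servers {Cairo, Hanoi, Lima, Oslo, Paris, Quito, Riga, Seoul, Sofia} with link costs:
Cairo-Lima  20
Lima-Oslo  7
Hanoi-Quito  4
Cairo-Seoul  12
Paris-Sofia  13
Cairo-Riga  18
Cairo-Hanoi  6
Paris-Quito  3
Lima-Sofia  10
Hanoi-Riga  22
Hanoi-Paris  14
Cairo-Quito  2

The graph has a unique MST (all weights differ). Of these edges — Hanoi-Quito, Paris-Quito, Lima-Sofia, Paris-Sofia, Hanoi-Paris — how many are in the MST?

4

Kruskal's algorithm — process edges by increasing weight (ties by edge label):
Cairo-Quito (2): add — endpoints in different components.
Paris-Quito (3): add — endpoints in different components.
Hanoi-Quito (4): add — endpoints in different components.
Cairo-Hanoi (6): skip — Cairo and Hanoi already connected.
Lima-Oslo (7): add — endpoints in different components.
Lima-Sofia (10): add — endpoints in different components.
Cairo-Seoul (12): add — endpoints in different components.
Paris-Sofia (13): add — endpoints in different components.
Hanoi-Paris (14): skip — Paris and Hanoi already connected.
Cairo-Riga (18): add — endpoints in different components.
MST edge set: {Cairo-Quito, Paris-Quito, Hanoi-Quito, Lima-Oslo, Lima-Sofia, Cairo-Seoul, Paris-Sofia, Cairo-Riga}.
Of the listed edges, {Hanoi-Quito, Paris-Quito, Lima-Sofia, Paris-Sofia} are in the MST → 4.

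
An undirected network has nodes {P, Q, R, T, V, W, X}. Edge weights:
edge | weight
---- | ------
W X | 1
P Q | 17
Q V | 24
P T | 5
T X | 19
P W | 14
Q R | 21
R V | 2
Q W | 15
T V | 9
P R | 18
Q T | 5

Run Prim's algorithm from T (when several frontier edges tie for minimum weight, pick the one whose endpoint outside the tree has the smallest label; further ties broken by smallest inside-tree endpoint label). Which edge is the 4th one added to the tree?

Prim's algorithm from T:
Step 1: cheapest edge leaving the tree is P T (5); add P.
Step 2: cheapest edge leaving the tree is Q T (5); add Q.
Step 3: cheapest edge leaving the tree is T V (9); add V.
Step 4: cheapest edge leaving the tree is R V (2); add R.
Step 5: cheapest edge leaving the tree is P W (14); add W.
Step 6: cheapest edge leaving the tree is W X (1); add X.
The 4th edge added is R V.

R-V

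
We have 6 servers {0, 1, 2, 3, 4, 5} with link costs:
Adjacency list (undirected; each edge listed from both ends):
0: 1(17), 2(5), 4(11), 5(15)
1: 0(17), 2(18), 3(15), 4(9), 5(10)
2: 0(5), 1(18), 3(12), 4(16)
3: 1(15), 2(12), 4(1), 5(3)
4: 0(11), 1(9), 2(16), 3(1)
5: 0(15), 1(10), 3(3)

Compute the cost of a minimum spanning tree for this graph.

Sort edges by weight, then run Kruskal:
3-4 (1): add. Components now {0} {1} {2} {3,4} {5}
3-5 (3): add. Components now {0} {1} {2} {3,4,5}
0-2 (5): add. Components now {0,2} {1} {3,4,5}
1-4 (9): add. Components now {0,2} {1,3,4,5}
1-5 (10): skip — 1 and 5 already connected.
0-4 (11): add. Components now {0,1,2,3,4,5}
MST edges: 3-4, 3-5, 0-2, 1-4, 0-4; total weight 1+3+5+9+11 = 29.

29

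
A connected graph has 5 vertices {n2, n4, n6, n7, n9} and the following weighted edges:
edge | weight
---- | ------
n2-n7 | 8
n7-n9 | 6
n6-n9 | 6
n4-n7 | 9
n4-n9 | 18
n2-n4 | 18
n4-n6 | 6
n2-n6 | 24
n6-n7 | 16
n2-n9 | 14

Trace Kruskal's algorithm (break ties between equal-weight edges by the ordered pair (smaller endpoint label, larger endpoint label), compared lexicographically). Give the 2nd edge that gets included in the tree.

Kruskal: consider edges lightest-first.
n4-n6 (6): add. Components now {n9} {n7} {n4,n6} {n2}
n6-n9 (6): add. Components now {n4,n6,n9} {n7} {n2}
n7-n9 (6): add. Components now {n4,n6,n7,n9} {n2}
n2-n7 (8): add. Components now {n2,n4,n6,n7,n9}
The 2nd edge added is n6-n9.

n6-n9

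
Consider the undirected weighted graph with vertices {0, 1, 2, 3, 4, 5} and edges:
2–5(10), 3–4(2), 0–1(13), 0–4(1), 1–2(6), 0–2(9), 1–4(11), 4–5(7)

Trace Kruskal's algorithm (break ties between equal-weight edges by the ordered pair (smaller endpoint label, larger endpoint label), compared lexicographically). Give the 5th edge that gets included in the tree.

0-2

Sort edges by weight, then run Kruskal:
0–4 (1): add — endpoints in different components.
3–4 (2): add — endpoints in different components.
1–2 (6): add — endpoints in different components.
4–5 (7): add — endpoints in different components.
0–2 (9): add — endpoints in different components.
The 5th edge added is 0–2.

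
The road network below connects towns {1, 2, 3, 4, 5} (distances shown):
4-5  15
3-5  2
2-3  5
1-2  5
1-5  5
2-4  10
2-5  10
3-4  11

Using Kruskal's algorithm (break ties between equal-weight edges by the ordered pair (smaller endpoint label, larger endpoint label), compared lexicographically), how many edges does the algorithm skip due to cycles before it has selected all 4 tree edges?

Sort edges by weight, then run Kruskal:
3-5 (2): add. Components now {1} {2} {3,5} {4}
1-2 (5): add. Components now {1,2} {3,5} {4}
1-5 (5): add. Components now {1,2,3,5} {4}
2-3 (5): skip — 2 and 3 already connected.
2-4 (10): add. Components now {1,2,3,4,5}
Edges rejected before the tree was complete: 1.

1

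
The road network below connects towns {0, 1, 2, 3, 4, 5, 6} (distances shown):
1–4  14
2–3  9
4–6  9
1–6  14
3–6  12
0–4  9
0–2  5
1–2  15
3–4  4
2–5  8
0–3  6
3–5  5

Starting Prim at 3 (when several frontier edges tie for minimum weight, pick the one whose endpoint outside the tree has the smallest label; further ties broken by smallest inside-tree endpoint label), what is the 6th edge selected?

Prim, starting at 3.
Step 1: frontier [3–4 4, 3–5 5, 0–3 6, 2–3 9, 3–6 12] → take 3–4 (4); add 4.
Step 2: frontier [3–5 5, 0–3 6, 2–3 9, 3–6 12, 0–4 9, 4–6 9, 1–4 14] → take 3–5 (5); add 5.
Step 3: frontier [0–3 6, 2–3 9, 3–6 12, 0–4 9, 4–6 9, 1–4 14, 2–5 8] → take 0–3 (6); add 0.
Step 4: frontier [0–2 5, 2–3 9, 3–6 12, 4–6 9, 1–4 14, 2–5 8] → take 0–2 (5); add 2.
Step 5: frontier [1–2 15, 3–6 12, 4–6 9, 1–4 14] → take 4–6 (9); add 6.
Step 6: frontier [1–2 15, 1–4 14, 1–6 14] → take 1–4 (14); add 1.
The 6th edge added is 1–4.

1-4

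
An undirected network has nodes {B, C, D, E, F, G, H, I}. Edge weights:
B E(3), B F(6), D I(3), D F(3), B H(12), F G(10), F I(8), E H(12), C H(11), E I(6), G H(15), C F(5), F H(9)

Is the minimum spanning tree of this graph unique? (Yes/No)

Kruskal's algorithm — process edges by increasing weight (ties by edge label):
B E (3): add — endpoints in different components.
D F (3): add — endpoints in different components.
D I (3): add — endpoints in different components.
C F (5): add — endpoints in different components.
B F (6): add — endpoints in different components.
E I (6): skip — E and I already connected.
F I (8): skip — F and I already connected.
F H (9): add — endpoints in different components.
F G (10): add — endpoints in different components.
Non-tree edge E I has weight 6, equal to the heaviest edge on its tree cycle — swapping gives another MST of the same weight. Not unique.

No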